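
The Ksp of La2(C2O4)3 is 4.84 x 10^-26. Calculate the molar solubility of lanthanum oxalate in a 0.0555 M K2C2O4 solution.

s ≈ 8.41e-12 M

La2(C2O4)3(s) <=> 2 La^3+ + 3 C2O4^2-
Ksp = [La^3+]^2[C2O4^2-]^3
Let s be the molar solubility in this solution. [La^3+] = 2s, [C2O4^2-] = 0.0555 + 3s ≈ 0.0555 (Ksp is small, so little additional dissolves).
Ksp ≈ (2s)^2 × (0.0555)^3
s = 8.41 × 10^-12 M
Check: 3s = 2.5 × 10^-11 ≪ 0.0555, so the approximation is valid.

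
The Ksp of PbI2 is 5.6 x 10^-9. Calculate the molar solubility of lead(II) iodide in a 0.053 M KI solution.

2.0 × 10^-6 M

PbI2(s) <=> Pb^2+ + 2 I^-
Ksp = [Pb^2+][I^-]^2
Let s be the molar solubility in this solution. [Pb^2+] = s, [I^-] = 0.053 + 2s ≈ 0.053 (common-ion effect: I^- is already 0.053 M).
Ksp ≈ s × (0.053)^2
s = 2.0 × 10^-6 M
Check: 2s = 4.0 × 10^-6 ≪ 0.053, so the approximation is valid.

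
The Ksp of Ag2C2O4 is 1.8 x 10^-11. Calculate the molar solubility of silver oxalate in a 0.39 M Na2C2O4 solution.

Ag2C2O4(s) ⇌ 2 Ag^+(aq) + C2O4^2-(aq)
Ksp = [Ag^+]^2[C2O4^2-]
If s mol/L dissolves here, [Ag^+] = 2s, [C2O4^2-] = 0.39 + s ≈ 0.39 (common-ion effect: C2O4^2- is already 0.39 M).
Ksp ≈ (2s)^2 × 0.39
s = 3.4 x 10^-6 M
Check: s = 3.4 × 10^-6 ≪ 0.39, so the approximation is valid.

s ≈ 3.4e-6 M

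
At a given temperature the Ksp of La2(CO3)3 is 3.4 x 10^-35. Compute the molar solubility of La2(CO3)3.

La2(CO3)3(s) <=> 2 La^3+ + 3 CO3^2-
Ksp = [La^3+]^2[CO3^2-]^3
Let s = molar solubility. Then [La^3+] = 2s and [CO3^2-] = 3s.
So Ksp = (2s)^2 × (3s)^3 = 108s^5
Solving, s = (3.4 x 10^-35/108)^(1/5) = 5.0 × 10^-8 M

s ≈ 5.0 × 10^-8 M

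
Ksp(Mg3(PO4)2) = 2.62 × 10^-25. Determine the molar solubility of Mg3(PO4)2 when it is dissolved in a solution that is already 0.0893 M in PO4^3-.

s ≈ 1.07 x 10^-8 M

Mg3(PO4)2(s) <=> 3 Mg^2+ + 2 PO4^3-
Ksp = [Mg^2+]^3[PO4^3-]^2
Let s be the molar solubility in this solution. [Mg^2+] = 3s, [PO4^3-] = 0.0893 + 2s ≈ 0.0893 (common-ion effect: PO4^3- is already 0.0893 M).
Ksp ≈ (3s)^3 × (0.0893)^2
s = 1.07 × 10^-8 M
Check: 2s = 2.1 × 10^-8 ≪ 0.0893, so the approximation is valid.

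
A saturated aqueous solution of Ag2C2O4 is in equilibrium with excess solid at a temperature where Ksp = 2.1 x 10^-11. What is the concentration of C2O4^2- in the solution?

Ag2C2O4(s) ⇌ 2 Ag^+ + C2O4^2-
Ksp = [Ag^+]^2[C2O4^2-]
For each mole of Ag2C2O4 that dissolves: [Ag^+] = 2s, [C2O4^2-] = s.
Substituting: Ksp = (2s)^2s = 4s^3
s = (2.1 x 10^-11 / 4)^(1/3) = 1.74 × 10^-4 M
[C2O4^2-] = s = 1.7 × 10^-4 M

[C2O4^2-] = 1.7e-4 M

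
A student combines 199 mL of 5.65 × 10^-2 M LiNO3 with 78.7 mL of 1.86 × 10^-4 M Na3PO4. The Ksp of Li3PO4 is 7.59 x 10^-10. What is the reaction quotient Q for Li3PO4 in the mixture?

Total volume = 199 + 78.7 = 277.7 mL.
[Li^+] = 5.65 × 10^-2 × (199/277.7) = 4.049 × 10^-2 M
[PO4^3-] = 1.86 × 10^-4 × (78.7/277.7) = 5.271 × 10^-5 M
Li3PO4(s) ⇌ 3 Li^+(aq) + PO4^3-(aq), so Q = [Li^+]^3[PO4^3-]
Q = (4.049 × 10^-2)^3(5.271 × 10^-5) = 3.50 × 10^-9
Q > Ksp, so Li3PO4 will precipitate.

Q ≈ 3.50 x 10^-9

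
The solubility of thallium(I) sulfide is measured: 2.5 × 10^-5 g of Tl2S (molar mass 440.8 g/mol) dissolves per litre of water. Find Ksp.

Molar solubility s = (2.5 × 10^-5 g/L) / (440.8 g/mol) = 5.67 × 10^-8 M.
Tl2S(s) ⇌ 2 Tl^+ + S^2-
If s mol/L of Tl2S dissolves, [Tl^+] = 2s and [S^2-] = s.
Ksp = [Tl^+]^2[S^2-]
Ksp = (2s)^2s = 4s^3
Ksp = 4 × (5.67 x 10^-8)^3 = 7.3 × 10^-22

Ksp ≈ 7.3 × 10^-22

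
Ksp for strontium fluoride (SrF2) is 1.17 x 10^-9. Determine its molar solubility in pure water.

s = 6.64 × 10^-4 M

SrF2(s) ⇌ Sr^2+(aq) + 2 F^-(aq)
Ksp = [Sr^2+][F^-]^2
If s mol/L of SrF2 dissolves, [Sr^2+] = s and [F^-] = 2s.
So Ksp = s × (2s)^2 = 4s^3
s = (1.17 x 10^-9 / 4)^(1/3) = 6.64 x 10^-4 M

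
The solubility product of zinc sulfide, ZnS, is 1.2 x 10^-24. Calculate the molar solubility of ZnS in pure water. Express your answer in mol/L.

s ≈ 1.1e-12 M

ZnS(s) ⇌ Zn^2+(aq) + S^2-(aq)
Ksp = [Zn^2+][S^2-]
With molar solubility s: [Zn^2+] = s, [S^2-] = s.
Ksp = s^2
s = √(1.2 x 10^-24) = 1.1 × 10^-12 M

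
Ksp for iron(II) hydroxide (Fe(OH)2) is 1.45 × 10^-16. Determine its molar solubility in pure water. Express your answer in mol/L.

Fe(OH)2(s) ⇌ Fe^2+(aq) + 2 OH^-(aq)
Ksp = [Fe^2+][OH^-]^2
With molar solubility s: [Fe^2+] = s, [OH^-] = 2s.
So Ksp = s × (2s)^2 = 4s^3
s^3 = 1.45 × 10^-16 / 4, so s = 3.31 × 10^-6 M

s ≈ 3.31e-6 M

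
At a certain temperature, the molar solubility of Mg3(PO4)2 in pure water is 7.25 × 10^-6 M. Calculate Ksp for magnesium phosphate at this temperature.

2.16e-24

Mg3(PO4)2(s) ⇌ 3 Mg^2+(aq) + 2 PO4^3-(aq)
With molar solubility s: [Mg^2+] = 3s, [PO4^3-] = 2s.
Ksp = [Mg^2+]^3[PO4^3-]^2
Substituting: Ksp = (3s)^3(2s)^2 = 108s^5
Ksp = 108 × (7.25 × 10^-6)^5 = 2.16 × 10^-24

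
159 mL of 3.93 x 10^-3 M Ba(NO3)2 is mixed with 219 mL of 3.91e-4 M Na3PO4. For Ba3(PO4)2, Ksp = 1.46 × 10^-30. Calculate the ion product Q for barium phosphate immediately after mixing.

Total volume = 159 + 219 = 378 mL.
[Ba^2+] = 3.93 x 10^-3 × (159/378) = 1.653 × 10^-3 M
[PO4^3-] = 3.91 × 10^-4 × (219/378) = 2.265 × 10^-4 M
Ba3(PO4)2(s) <=> 3 Ba^2+ + 2 PO4^3-, so Q = [Ba^2+]^3[PO4^3-]^2
Q = (1.653 × 10^-3)^3(2.265 × 10^-4)^2 = 2.32 x 10^-16
Q > Ksp, so Ba3(PO4)2 will precipitate.

2.32e-16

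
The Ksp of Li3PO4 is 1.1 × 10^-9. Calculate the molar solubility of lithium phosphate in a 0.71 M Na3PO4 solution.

s = 3.9e-4 M

Li3PO4(s) ⇌ 3 Li^+ + PO4^3-
Ksp = [Li^+]^3[PO4^3-]
Let s = moles of Li3PO4 that dissolve per litre. [Li^+] = 3s, [PO4^3-] = 0.71 + s ≈ 0.71 (since PO4^3- from Na3PO4 dominates).
Ksp ≈ (3s)^3 × 0.71
s = 3.9 × 10^-4 M
Check: s = 3.9 x 10^-4 ≪ 0.71, so the approximation is valid.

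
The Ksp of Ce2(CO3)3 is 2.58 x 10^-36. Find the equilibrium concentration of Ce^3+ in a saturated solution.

Ce2(CO3)3(s) <=> 2 Ce^3+(aq) + 3 CO3^2-(aq)
Ksp = [Ce^3+]^2[CO3^2-]^3
Let s = molar solubility. Then [Ce^3+] = 2s and [CO3^2-] = 3s.
Substituting: Ksp = (2s)^2(3s)^3 = 108s^5
Solving, s = (2.58 x 10^-36/108)^(1/5) = 2.990 × 10^-8 M
[Ce^3+] = 2s = 5.98 × 10^-8 M

[Ce^3+] ≈ 5.98 × 10^-8 M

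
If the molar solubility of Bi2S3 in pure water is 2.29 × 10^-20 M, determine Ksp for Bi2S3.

Ksp = 6.80 x 10^-97

Bi2S3(s) <=> 2 Bi^3+(aq) + 3 S^2-(aq)
If s mol/L of Bi2S3 dissolves, [Bi^3+] = 2s and [S^2-] = 3s.
Ksp = [Bi^3+]^2[S^2-]^3
Ksp = (2s)^2(3s)^3 = 108s^5
Ksp = 108 × (2.29 × 10^-20)^5 = 6.80 × 10^-97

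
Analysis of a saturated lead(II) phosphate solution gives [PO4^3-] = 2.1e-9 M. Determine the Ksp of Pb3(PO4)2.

Pb3(PO4)2(s) <=> 3 Pb^2+(aq) + 2 PO4^3-(aq)
Stoichiometry gives [Pb^2+] = (3/2)[PO4^3-] = 3.15 x 10^-9 M.
Ksp = [Pb^2+]^3[PO4^3-]^2
Ksp = (3.15 x 10^-9)^3 × (2.1 × 10^-9)^2 = 1.4 × 10^-43

Ksp ≈ 1.4 x 10^-43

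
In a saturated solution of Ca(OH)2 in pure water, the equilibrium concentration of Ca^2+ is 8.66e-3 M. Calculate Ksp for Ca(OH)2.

Ca(OH)2(s) ⇌ Ca^2+ + 2 OH^-
Stoichiometry gives [OH^-] = (2/1)[Ca^2+] = 1.732 x 10^-2 M.
Ksp = [Ca^2+][OH^-]^2
Ksp = 8.66 x 10^-3 × (1.732 x 10^-2)^2 = 2.60 × 10^-6

Ksp = 2.60 × 10^-6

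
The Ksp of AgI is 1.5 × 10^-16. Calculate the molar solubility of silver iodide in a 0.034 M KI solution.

AgI(s) ⇌ Ag^+ + I^-
Ksp = [Ag^+][I^-]
Let s = moles of AgI that dissolve per litre. [Ag^+] = s, [I^-] = 0.034 + s ≈ 0.034 (Ksp is small, so little additional dissolves).
Ksp ≈ s × 0.034
s = 4.4 × 10^-15 M
Check: s = 4.4 × 10^-15 ≪ 0.034, so the approximation is valid.

s ≈ 4.4 × 10^-15 M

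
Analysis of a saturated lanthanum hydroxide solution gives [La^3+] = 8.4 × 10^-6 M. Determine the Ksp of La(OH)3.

La(OH)3(s) <=> La^3+ + 3 OH^-
Stoichiometry gives [OH^-] = (3/1)[La^3+] = 2.52 × 10^-5 M.
Ksp = [La^3+][OH^-]^3
Ksp = 8.4 x 10^-6 × (2.52 × 10^-5)^3 = 1.3 × 10^-19

1.3 × 10^-19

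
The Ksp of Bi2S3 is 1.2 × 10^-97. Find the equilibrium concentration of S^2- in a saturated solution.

Bi2S3(s) <=> 2 Bi^3+ + 3 S^2-
Ksp = [Bi^3+]^2[S^2-]^3
Let s = molar solubility. Then [Bi^3+] = 2s and [S^2-] = 3s.
So Ksp = (2s)^2 × (3s)^3 = 108s^5
Solving, s = (1.2 × 10^-97/108)^(1/5) = 1.62 × 10^-20 M
[S^2-] = 3s = 4.9 x 10^-20 M

[S^2-] = 4.9e-20 M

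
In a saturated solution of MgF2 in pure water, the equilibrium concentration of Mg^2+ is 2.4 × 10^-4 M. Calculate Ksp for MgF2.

Ksp = 5.5 × 10^-11

MgF2(s) <=> Mg^2+(aq) + 2 F^-(aq)
Stoichiometry gives [F^-] = (2/1)[Mg^2+] = 4.80 x 10^-4 M.
Ksp = [Mg^2+][F^-]^2
Ksp = 2.4 x 10^-4 × (4.80 × 10^-4)^2 = 5.5 × 10^-11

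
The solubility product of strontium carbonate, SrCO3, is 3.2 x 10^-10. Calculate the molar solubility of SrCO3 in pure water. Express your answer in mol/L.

SrCO3(s) ⇌ Sr^2+ + CO3^2-
Ksp = [Sr^2+][CO3^2-]
With molar solubility s: [Sr^2+] = s, [CO3^2-] = s.
Ksp = s^2
s = √(3.2 x 10^-10) = 1.8 x 10^-5 M

s = 1.8 x 10^-5 M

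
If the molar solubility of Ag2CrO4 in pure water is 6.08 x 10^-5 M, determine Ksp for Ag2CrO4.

Ag2CrO4(s) ⇌ 2 Ag^+ + CrO4^2-
Let s = molar solubility. Then [Ag^+] = 2s and [CrO4^2-] = s.
Ksp = [Ag^+]^2[CrO4^2-]
Substituting: Ksp = (2s)^2s = 4s^3
With s = 6.08 x 10^-5: Ksp = 8.99 × 10^-13

Ksp ≈ 8.99 × 10^-13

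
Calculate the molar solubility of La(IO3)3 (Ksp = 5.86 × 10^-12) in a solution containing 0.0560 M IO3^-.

s ≈ 3.34 x 10^-8 M

La(IO3)3(s) ⇌ La^3+(aq) + 3 IO3^-(aq)
Ksp = [La^3+][IO3^-]^3
If s mol/L dissolves here, [La^3+] = s, [IO3^-] = 0.0560 + 3s ≈ 0.0560 (Ksp is small, so little additional dissolves).
Ksp ≈ s × (0.0560)^3
s = 3.34 × 10^-8 M
Check: 3s = 1.0 × 10^-7 ≪ 0.0560, so the approximation is valid.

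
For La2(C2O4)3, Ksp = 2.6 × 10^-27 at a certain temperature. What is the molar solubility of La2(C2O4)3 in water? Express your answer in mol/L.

La2(C2O4)3(s) ⇌ 2 La^3+ + 3 C2O4^2-
Ksp = [La^3+]^2[C2O4^2-]^3
If s mol/L of La2(C2O4)3 dissolves, [La^3+] = 2s and [C2O4^2-] = 3s.
So Ksp = (2s)^2 × (3s)^3 = 108s^5
Solving, s = (2.6 × 10^-27/108)^(1/5) = 1.9 × 10^-6 M

1.9 × 10^-6 M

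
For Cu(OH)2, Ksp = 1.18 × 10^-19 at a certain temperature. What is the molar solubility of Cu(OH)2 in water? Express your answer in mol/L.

Cu(OH)2(s) ⇌ Cu^2+(aq) + 2 OH^-(aq)
Ksp = [Cu^2+][OH^-]^2
If s mol/L of Cu(OH)2 dissolves, [Cu^2+] = s and [OH^-] = 2s.
Substituting: Ksp = s(2s)^2 = 4s^3
Solving, s = (1.18 × 10^-19/4)^(1/3) = 3.09 × 10^-7 M

s = 3.09 × 10^-7 M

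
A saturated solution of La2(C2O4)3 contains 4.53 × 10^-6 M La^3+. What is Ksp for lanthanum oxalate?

La2(C2O4)3(s) ⇌ 2 La^3+(aq) + 3 C2O4^2-(aq)
Stoichiometry gives [C2O4^2-] = (3/2)[La^3+] = 6.795 x 10^-6 M.
Ksp = [La^3+]^2[C2O4^2-]^3
Ksp = (4.53 × 10^-6)^2 × (6.795 x 10^-6)^3 = 6.44 × 10^-27

Ksp = 6.44e-27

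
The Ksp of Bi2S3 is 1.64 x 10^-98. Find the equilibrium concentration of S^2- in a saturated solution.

Bi2S3(s) ⇌ 2 Bi^3+(aq) + 3 S^2-(aq)
Ksp = [Bi^3+]^2[S^2-]^3
With molar solubility s: [Bi^3+] = 2s, [S^2-] = 3s.
Ksp = (2s)^2(3s)^3 = 108s^5
Solving, s = (1.64 x 10^-98/108)^(1/5) = 1.087 × 10^-20 M
[S^2-] = 3s = 3.26 × 10^-20 M

[S^2-] = 3.26 × 10^-20 M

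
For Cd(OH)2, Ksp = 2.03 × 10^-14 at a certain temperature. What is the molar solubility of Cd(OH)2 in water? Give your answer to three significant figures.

Cd(OH)2(s) ⇌ Cd^2+(aq) + 2 OH^-(aq)
Ksp = [Cd^2+][OH^-]^2
With molar solubility s: [Cd^2+] = s, [OH^-] = 2s.
Ksp = s(2s)^2 = 4s^3
Solving, s = (2.03 × 10^-14/4)^(1/3) = 1.72 x 10^-5 M

1.72e-5 M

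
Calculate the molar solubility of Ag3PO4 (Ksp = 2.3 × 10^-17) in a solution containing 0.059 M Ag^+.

1.1 × 10^-13 M

Ag3PO4(s) <=> 3 Ag^+ + PO4^3-
Ksp = [Ag^+]^3[PO4^3-]
If s mol/L dissolves here, [Ag^+] = 0.059 + 3s ≈ 0.059, [PO4^3-] = s (Ksp is small, so little additional dissolves).
Ksp ≈ (0.059)^3 × s
s = 1.1 × 10^-13 M
Check: 3s = 3.4 × 10^-13 ≪ 0.059, so the approximation is valid.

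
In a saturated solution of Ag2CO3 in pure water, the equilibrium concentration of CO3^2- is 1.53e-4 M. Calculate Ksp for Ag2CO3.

Ag2CO3(s) <=> 2 Ag^+ + CO3^2-
Stoichiometry gives [Ag^+] = (2/1)[CO3^2-] = 3.060 x 10^-4 M.
Ksp = [Ag^+]^2[CO3^2-]
Ksp = (3.060 × 10^-4)^2 × 1.53 × 10^-4 = 1.43 × 10^-11

Ksp ≈ 1.43e-11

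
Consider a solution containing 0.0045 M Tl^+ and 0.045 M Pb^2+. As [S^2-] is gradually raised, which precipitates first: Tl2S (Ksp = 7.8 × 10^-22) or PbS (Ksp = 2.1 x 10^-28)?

Each salt begins to precipitate when Q = Ksp, i.e. when [S^2-] reaches its threshold.
For Tl2S: 7.8 × 10^-22 = (0.0045)^2 × [S^2-]  ⇒  [S^2-] = 3.9 × 10^-17 M.
For PbS: 2.1 x 10^-28 = 0.045 × [S^2-]  ⇒  [S^2-] = 4.7 x 10^-27 M.
The salt with the lower threshold [S^2-] precipitates first: PbS.

PbS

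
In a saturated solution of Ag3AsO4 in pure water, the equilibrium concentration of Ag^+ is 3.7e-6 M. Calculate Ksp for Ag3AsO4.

Ag3AsO4(s) <=> 3 Ag^+ + AsO4^3-
Stoichiometry gives [AsO4^3-] = (1/3)[Ag^+] = 1.23 × 10^-6 M.
Ksp = [Ag^+]^3[AsO4^3-]
Ksp = (3.7 × 10^-6)^3 × 1.23 × 10^-6 = 6.2 × 10^-23

6.2e-23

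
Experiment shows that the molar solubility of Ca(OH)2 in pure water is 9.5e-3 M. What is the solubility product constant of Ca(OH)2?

Ca(OH)2(s) ⇌ Ca^2+ + 2 OH^-
With molar solubility s: [Ca^2+] = s, [OH^-] = 2s.
Ksp = [Ca^2+][OH^-]^2
So Ksp = s × (2s)^2 = 4s^3
Ksp = 4 × (9.5 × 10^-3)^3 = 3.4 × 10^-6

Ksp = 3.4e-6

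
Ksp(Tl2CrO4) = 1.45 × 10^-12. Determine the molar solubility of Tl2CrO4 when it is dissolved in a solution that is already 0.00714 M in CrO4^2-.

s ≈ 7.13 × 10^-6 M

Tl2CrO4(s) ⇌ 2 Tl^+ + CrO4^2-
Ksp = [Tl^+]^2[CrO4^2-]
Let s = moles of Tl2CrO4 that dissolve per litre. [Tl^+] = 2s, [CrO4^2-] = 0.00714 + s ≈ 0.00714 (Ksp is small, so little additional dissolves).
Ksp ≈ (2s)^2 × 0.00714
s = 7.13 x 10^-6 M
Check: s = 7.1 × 10^-6 ≪ 0.00714, so the approximation is valid.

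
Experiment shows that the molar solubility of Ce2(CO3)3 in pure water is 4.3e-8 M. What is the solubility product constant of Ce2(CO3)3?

Ce2(CO3)3(s) ⇌ 2 Ce^3+ + 3 CO3^2-
If s mol/L of Ce2(CO3)3 dissolves, [Ce^3+] = 2s and [CO3^2-] = 3s.
Ksp = [Ce^3+]^2[CO3^2-]^3
Ksp = (2s)^2(3s)^3 = 108s^5
Ksp = 108 × (4.3 × 10^-8)^5 = 1.6 × 10^-35

Ksp = 1.6 × 10^-35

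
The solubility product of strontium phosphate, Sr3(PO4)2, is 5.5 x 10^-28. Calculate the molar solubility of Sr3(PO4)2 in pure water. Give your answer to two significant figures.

Sr3(PO4)2(s) ⇌ 3 Sr^2+ + 2 PO4^3-
Ksp = [Sr^2+]^3[PO4^3-]^2
Let s = molar solubility. Then [Sr^2+] = 3s and [PO4^3-] = 2s.
Substituting: Ksp = (3s)^3(2s)^2 = 108s^5
s^5 = 5.5 x 10^-28 / 108, so s = 1.4 × 10^-6 M

1.4 × 10^-6 M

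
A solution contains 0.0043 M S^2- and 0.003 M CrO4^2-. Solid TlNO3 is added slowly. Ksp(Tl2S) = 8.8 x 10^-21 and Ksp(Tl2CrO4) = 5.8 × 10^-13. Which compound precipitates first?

Each salt begins to precipitate when Q = Ksp, i.e. when [Tl^+] reaches its threshold.
For Tl2S: 8.8 x 10^-21 = 0.0043 × [Tl^+]^2  ⇒  [Tl^+] = 1.4 × 10^-9 M.
For Tl2CrO4: 5.8 × 10^-13 = 0.003 × [Tl^+]^2  ⇒  [Tl^+] = 1.4 × 10^-5 M.
The salt with the lower threshold [Tl^+] precipitates first: Tl2S.

Tl2S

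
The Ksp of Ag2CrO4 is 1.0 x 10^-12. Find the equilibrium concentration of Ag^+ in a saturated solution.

[Ag^+] = 1.3e-4 M

Ag2CrO4(s) ⇌ 2 Ag^+(aq) + CrO4^2-(aq)
Ksp = [Ag^+]^2[CrO4^2-]
If s mol/L of Ag2CrO4 dissolves, [Ag^+] = 2s and [CrO4^2-] = s.
So Ksp = (2s)^2 × s = 4s^3
s = (1.0 x 10^-12 / 4)^(1/3) = 6.30 × 10^-5 M
[Ag^+] = 2s = 1.3 x 10^-4 M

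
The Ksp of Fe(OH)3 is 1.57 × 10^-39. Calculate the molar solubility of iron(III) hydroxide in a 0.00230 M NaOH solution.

Fe(OH)3(s) <=> Fe^3+ + 3 OH^-
Ksp = [Fe^3+][OH^-]^3
Let s be the molar solubility in this solution. [Fe^3+] = s, [OH^-] = 0.00230 + 3s ≈ 0.00230 (common-ion effect: OH^- is already 0.00230 M).
Ksp ≈ s × (0.00230)^3
s = 1.29 × 10^-31 M
Check: 3s = 3.9 x 10^-31 ≪ 0.00230, so the approximation is valid.

s ≈ 1.29 x 10^-31 M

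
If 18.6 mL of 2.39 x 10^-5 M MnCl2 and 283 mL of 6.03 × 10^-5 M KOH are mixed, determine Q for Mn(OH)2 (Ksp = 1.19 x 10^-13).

4.72e-15

Total volume = 18.6 + 283 = 301.6 mL.
[Mn^2+] = 2.39 × 10^-5 × (18.6/301.6) = 1.474 × 10^-6 M
[OH^-] = 6.03 × 10^-5 × (283/301.6) = 5.658 × 10^-5 M
Mn(OH)2(s) ⇌ Mn^2+ + 2 OH^-, so Q = [Mn^2+][OH^-]^2
Q = (1.474 × 10^-6)(5.658 × 10^-5)^2 = 4.72 × 10^-15
Q < Ksp, so no precipitate of Mn(OH)2 forms.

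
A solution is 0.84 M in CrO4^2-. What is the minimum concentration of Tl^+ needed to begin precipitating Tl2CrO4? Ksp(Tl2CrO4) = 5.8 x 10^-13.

8.3 x 10^-7 M

Tl2CrO4(s) <=> 2 Tl^+(aq) + CrO4^2-(aq)
Ksp = [Tl^+]^2[CrO4^2-]
Precipitation begins when Q = Ksp. With [CrO4^2-] = 0.84 M:
5.8 x 10^-13 = (0.84) × [Tl^+]^2
[Tl^+] = (5.8 x 10^-13 / 8.4 x 10^-1)^(1/2) = 8.3 x 10^-7 M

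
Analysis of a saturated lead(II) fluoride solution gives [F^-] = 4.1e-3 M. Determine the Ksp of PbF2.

Ksp ≈ 3.4 × 10^-8

PbF2(s) ⇌ Pb^2+ + 2 F^-
Stoichiometry gives [Pb^2+] = (1/2)[F^-] = 2.05 × 10^-3 M.
Ksp = [Pb^2+][F^-]^2
Ksp = 2.05 × 10^-3 × (4.1 × 10^-3)^2 = 3.4 × 10^-8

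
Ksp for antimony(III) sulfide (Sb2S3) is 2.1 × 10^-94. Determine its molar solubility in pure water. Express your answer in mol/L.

Sb2S3(s) ⇌ 2 Sb^3+(aq) + 3 S^2-(aq)
Ksp = [Sb^3+]^2[S^2-]^3
If s mol/L of Sb2S3 dissolves, [Sb^3+] = 2s and [S^2-] = 3s.
Ksp = (2s)^2(3s)^3 = 108s^5
s = (2.1 × 10^-94 / 108)^(1/5) = 7.2 × 10^-20 M

s = 7.2 × 10^-20 M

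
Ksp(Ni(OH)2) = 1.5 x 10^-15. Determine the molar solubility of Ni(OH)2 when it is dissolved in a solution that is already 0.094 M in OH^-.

Ni(OH)2(s) ⇌ Ni^2+(aq) + 2 OH^-(aq)
Ksp = [Ni^2+][OH^-]^2
If s mol/L dissolves here, [Ni^2+] = s, [OH^-] = 0.094 + 2s ≈ 0.094 (common-ion effect: OH^- is already 0.094 M).
Ksp ≈ s × (0.094)^2
s = 1.7 × 10^-13 M
Check: 2s = 3.4 × 10^-13 ≪ 0.094, so the approximation is valid.

1.7e-13 M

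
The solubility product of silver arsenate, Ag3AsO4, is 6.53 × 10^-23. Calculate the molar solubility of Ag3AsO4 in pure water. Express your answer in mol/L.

Ag3AsO4(s) ⇌ 3 Ag^+(aq) + AsO4^3-(aq)
Ksp = [Ag^+]^3[AsO4^3-]
With molar solubility s: [Ag^+] = 3s, [AsO4^3-] = s.
Ksp = (3s)^3s = 27s^4
s = (6.53 × 10^-23 / 27)^(1/4) = 1.25 × 10^-6 M

1.25 × 10^-6 M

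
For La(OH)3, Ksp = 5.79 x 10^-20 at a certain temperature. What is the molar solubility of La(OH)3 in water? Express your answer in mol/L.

s ≈ 6.81 × 10^-6 M

La(OH)3(s) <=> La^3+ + 3 OH^-
Ksp = [La^3+][OH^-]^3
Let s = molar solubility. Then [La^3+] = s and [OH^-] = 3s.
Ksp = s(3s)^3 = 27s^4
s = (5.79 x 10^-20 / 27)^(1/4) = 6.81 × 10^-6 M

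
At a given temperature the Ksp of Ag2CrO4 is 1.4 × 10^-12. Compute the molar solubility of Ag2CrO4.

Ag2CrO4(s) ⇌ 2 Ag^+ + CrO4^2-
Ksp = [Ag^+]^2[CrO4^2-]
Let s = molar solubility. Then [Ag^+] = 2s and [CrO4^2-] = s.
Ksp = (2s)^2s = 4s^3
s = (1.4 × 10^-12 / 4)^(1/3) = 7.0 x 10^-5 M

7.0e-5 M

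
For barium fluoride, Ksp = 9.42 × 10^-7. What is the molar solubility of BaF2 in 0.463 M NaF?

s = 4.39 x 10^-6 M

BaF2(s) ⇌ Ba^2+(aq) + 2 F^-(aq)
Ksp = [Ba^2+][F^-]^2
Let s be the molar solubility in this solution. [Ba^2+] = s, [F^-] = 0.463 + 2s ≈ 0.463 (since F^- from NaF dominates).
Ksp ≈ s × (0.463)^2
s = 4.39 x 10^-6 M
Check: 2s = 8.8 × 10^-6 ≪ 0.463, so the approximation is valid.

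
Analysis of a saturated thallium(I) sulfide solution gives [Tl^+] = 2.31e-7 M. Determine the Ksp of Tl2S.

Ksp = 6.16e-21

Tl2S(s) <=> 2 Tl^+ + S^2-
Stoichiometry gives [S^2-] = (1/2)[Tl^+] = 1.155 × 10^-7 M.
Ksp = [Tl^+]^2[S^2-]
Ksp = (2.31 × 10^-7)^2 × 1.155 x 10^-7 = 6.16 × 10^-21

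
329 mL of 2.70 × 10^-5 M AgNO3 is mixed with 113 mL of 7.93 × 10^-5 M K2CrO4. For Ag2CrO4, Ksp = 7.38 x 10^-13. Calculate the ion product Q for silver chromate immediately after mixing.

Total volume = 329 + 113 = 442 mL.
[Ag^+] = 2.70 × 10^-5 × (329/442) = 2.010 × 10^-5 M
[CrO4^2-] = 7.93 × 10^-5 × (113/442) = 2.027 x 10^-5 M
Ag2CrO4(s) <=> 2 Ag^+(aq) + CrO4^2-(aq), so Q = [Ag^+]^2[CrO4^2-]
Q = (2.010 × 10^-5)^2(2.027 x 10^-5) = 8.19 x 10^-15
Q < Ksp, so no precipitate of Ag2CrO4 forms.

8.19 × 10^-15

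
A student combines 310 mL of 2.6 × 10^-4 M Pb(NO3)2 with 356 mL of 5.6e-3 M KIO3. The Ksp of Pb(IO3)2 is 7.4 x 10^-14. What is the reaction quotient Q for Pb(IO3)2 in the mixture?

Total volume = 310 + 356 = 666 mL.
[Pb^2+] = 2.6 x 10^-4 × (310/666) = 1.21 × 10^-4 M
[IO3^-] = 5.6 x 10^-3 × (356/666) = 2.99 × 10^-3 M
Pb(IO3)2(s) <=> Pb^2+ + 2 IO3^-, so Q = [Pb^2+][IO3^-]^2
Q = (1.21 x 10^-4)(2.99 x 10^-3)^2 = 1.1 × 10^-9
Q > Ksp, so Pb(IO3)2 will precipitate.

Q ≈ 1.1 x 10^-9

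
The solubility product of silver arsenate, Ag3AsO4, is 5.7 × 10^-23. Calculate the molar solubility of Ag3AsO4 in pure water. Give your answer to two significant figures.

s = 1.2e-6 M

Ag3AsO4(s) ⇌ 3 Ag^+ + AsO4^3-
Ksp = [Ag^+]^3[AsO4^3-]
Let s = molar solubility. Then [Ag^+] = 3s and [AsO4^3-] = s.
Substituting: Ksp = (3s)^3s = 27s^4
s = (5.7 × 10^-23 / 27)^(1/4) = 1.2 x 10^-6 M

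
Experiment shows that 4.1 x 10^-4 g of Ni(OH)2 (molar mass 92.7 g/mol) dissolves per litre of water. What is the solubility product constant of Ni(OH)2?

Molar solubility s = (4.1 × 10^-4 g/L) / (92.7 g/mol) = 4.42 x 10^-6 M.
Ni(OH)2(s) <=> Ni^2+(aq) + 2 OH^-(aq)
Let s = molar solubility. Then [Ni^2+] = s and [OH^-] = 2s.
Ksp = [Ni^2+][OH^-]^2
Substituting: Ksp = s(2s)^2 = 4s^3
With s = 4.42 x 10^-6: Ksp = 3.5 × 10^-16

Ksp ≈ 3.5 × 10^-16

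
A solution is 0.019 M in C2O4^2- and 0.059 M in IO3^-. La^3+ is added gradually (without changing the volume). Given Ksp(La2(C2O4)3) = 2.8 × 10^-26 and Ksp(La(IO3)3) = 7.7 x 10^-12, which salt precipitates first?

La2(C2O4)3

Precipitation of each salt starts when its ion product equals its Ksp.
For La2(C2O4)3: 2.8 × 10^-26 = (0.019)^3 × [La^3+]^2  ⇒  [La^3+] = 6.4 x 10^-11 M.
For La(IO3)3: 7.7 x 10^-12 = (0.059)^3 × [La^3+]  ⇒  [La^3+] = 3.7 × 10^-8 M.
The salt with the lower threshold [La^3+] precipitates first: La2(C2O4)3.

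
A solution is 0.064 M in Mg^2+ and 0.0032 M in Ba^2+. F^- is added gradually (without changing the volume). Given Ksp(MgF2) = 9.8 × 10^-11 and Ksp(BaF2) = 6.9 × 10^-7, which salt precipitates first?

Each salt begins to precipitate when Q = Ksp, i.e. when [F^-] reaches its threshold.
For MgF2: 9.8 × 10^-11 = 0.064 × [F^-]^2  ⇒  [F^-] = 3.9 x 10^-5 M.
For BaF2: 6.9 × 10^-7 = 0.0032 × [F^-]^2  ⇒  [F^-] = 1.5 x 10^-2 M.
The salt with the lower threshold [F^-] precipitates first: MgF2.

MgF2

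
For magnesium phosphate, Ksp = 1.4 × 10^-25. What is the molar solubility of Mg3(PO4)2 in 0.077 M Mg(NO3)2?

Mg3(PO4)2(s) <=> 3 Mg^2+(aq) + 2 PO4^3-(aq)
Ksp = [Mg^2+]^3[PO4^3-]^2
Let s = moles of Mg3(PO4)2 that dissolve per litre. [Mg^2+] = 0.077 + 3s ≈ 0.077, [PO4^3-] = 2s (common-ion effect: Mg^2+ is already 0.077 M).
Ksp ≈ (0.077)^3 × (2s)^2
s = 8.8 × 10^-12 M
Check: 3s = 2.6 × 10^-11 ≪ 0.077, so the approximation is valid.

s ≈ 8.8 × 10^-12 M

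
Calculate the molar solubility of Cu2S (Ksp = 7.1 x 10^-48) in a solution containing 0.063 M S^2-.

s ≈ 5.3 x 10^-24 M

Cu2S(s) ⇌ 2 Cu^+ + S^2-
Ksp = [Cu^+]^2[S^2-]
If s mol/L dissolves here, [Cu^+] = 2s, [S^2-] = 0.063 + s ≈ 0.063 (common-ion effect: S^2- is already 0.063 M).
Ksp ≈ (2s)^2 × 0.063
s = 5.3 x 10^-24 M
Check: s = 5.3 × 10^-24 ≪ 0.063, so the approximation is valid.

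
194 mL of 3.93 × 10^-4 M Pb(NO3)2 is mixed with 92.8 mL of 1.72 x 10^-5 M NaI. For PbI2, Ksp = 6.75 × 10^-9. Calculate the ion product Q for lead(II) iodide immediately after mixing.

8.23e-15

Total volume = 194 + 92.8 = 286.8 mL.
[Pb^2+] = 3.93 x 10^-4 × (194/286.8) = 2.658 x 10^-4 M
[I^-] = 1.72 × 10^-5 × (92.8/286.8) = 5.565 x 10^-6 M
PbI2(s) ⇌ Pb^2+ + 2 I^-, so Q = [Pb^2+][I^-]^2
Q = (2.658 x 10^-4)(5.565 × 10^-6)^2 = 8.23 × 10^-15
Q < Ksp, so no precipitate of PbI2 forms.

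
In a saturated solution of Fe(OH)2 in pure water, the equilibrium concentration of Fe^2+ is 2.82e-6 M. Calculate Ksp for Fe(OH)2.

Fe(OH)2(s) ⇌ Fe^2+(aq) + 2 OH^-(aq)
Stoichiometry gives [OH^-] = (2/1)[Fe^2+] = 5.640 × 10^-6 M.
Ksp = [Fe^2+][OH^-]^2
Ksp = 2.82 x 10^-6 × (5.640 × 10^-6)^2 = 8.97 × 10^-17

8.97e-17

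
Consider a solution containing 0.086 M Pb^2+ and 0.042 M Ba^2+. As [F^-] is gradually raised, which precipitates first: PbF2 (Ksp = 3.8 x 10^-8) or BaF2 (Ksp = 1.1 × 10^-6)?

Precipitation of each salt starts when its ion product equals its Ksp.
For PbF2: 3.8 x 10^-8 = 0.086 × [F^-]^2  ⇒  [F^-] = 6.6 x 10^-4 M.
For BaF2: 1.1 × 10^-6 = 0.042 × [F^-]^2  ⇒  [F^-] = 5.1 × 10^-3 M.
The salt with the lower threshold [F^-] precipitates first: PbF2.

PbF2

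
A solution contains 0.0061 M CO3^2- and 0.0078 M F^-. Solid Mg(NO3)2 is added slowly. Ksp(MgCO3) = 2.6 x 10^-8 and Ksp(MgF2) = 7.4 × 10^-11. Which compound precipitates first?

MgF2

Precipitation of each salt starts when its ion product equals its Ksp.
For MgCO3: 2.6 x 10^-8 = 0.0061 × [Mg^2+]  ⇒  [Mg^2+] = 4.3 × 10^-6 M.
For MgF2: 7.4 × 10^-11 = (0.0078)^2 × [Mg^2+]  ⇒  [Mg^2+] = 1.2 × 10^-6 M.
The salt with the lower threshold [Mg^2+] precipitates first: MgF2.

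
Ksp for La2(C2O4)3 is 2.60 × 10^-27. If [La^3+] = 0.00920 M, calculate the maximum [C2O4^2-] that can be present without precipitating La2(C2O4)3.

La2(C2O4)3(s) ⇌ 2 La^3+(aq) + 3 C2O4^2-(aq)
Ksp = [La^3+]^2[C2O4^2-]^3
Precipitation begins when Q = Ksp. With [La^3+] = 0.00920 M:
2.60 × 10^-27 = (0.00920)^2 × [C2O4^2-]^3
[C2O4^2-] = (2.60 × 10^-27 / 8.464 × 10^-5)^(1/3) = 3.13 x 10^-8 M

3.13e-8 M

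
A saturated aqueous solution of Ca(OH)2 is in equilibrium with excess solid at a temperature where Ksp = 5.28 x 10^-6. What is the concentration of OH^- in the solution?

Ca(OH)2(s) <=> Ca^2+ + 2 OH^-
Ksp = [Ca^2+][OH^-]^2
Let s = molar solubility. Then [Ca^2+] = s and [OH^-] = 2s.
So Ksp = s × (2s)^2 = 4s^3
s = (5.28 x 10^-6 / 4)^(1/3) = 1.097 × 10^-2 M
[OH^-] = 2s = 2.19 × 10^-2 M

[OH^-] ≈ 2.19 x 10^-2 M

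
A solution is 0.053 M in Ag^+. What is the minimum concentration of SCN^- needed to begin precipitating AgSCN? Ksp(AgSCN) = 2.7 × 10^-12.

[SCN^-] ≈ 5.1 x 10^-11 M

AgSCN(s) ⇌ Ag^+ + SCN^-
Ksp = [Ag^+][SCN^-]
Precipitation begins when Q = Ksp. With [Ag^+] = 0.053 M:
2.7 × 10^-12 = (0.053) × [SCN^-]
[SCN^-] = (2.7 × 10^-12 / 5.3 × 10^-2) = 5.1 x 10^-11 M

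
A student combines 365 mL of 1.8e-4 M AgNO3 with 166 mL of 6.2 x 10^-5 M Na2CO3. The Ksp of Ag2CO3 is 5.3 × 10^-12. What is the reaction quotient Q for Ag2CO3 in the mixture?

Q ≈ 3.0e-13

Total volume = 365 + 166 = 531 mL.
[Ag^+] = 1.8 × 10^-4 × (365/531) = 1.24 × 10^-4 M
[CO3^2-] = 6.2 x 10^-5 × (166/531) = 1.94 x 10^-5 M
Ag2CO3(s) <=> 2 Ag^+(aq) + CO3^2-(aq), so Q = [Ag^+]^2[CO3^2-]
Q = (1.24 × 10^-4)^2(1.94 x 10^-5) = 3.0 × 10^-13
Q < Ksp, so no precipitate of Ag2CO3 forms.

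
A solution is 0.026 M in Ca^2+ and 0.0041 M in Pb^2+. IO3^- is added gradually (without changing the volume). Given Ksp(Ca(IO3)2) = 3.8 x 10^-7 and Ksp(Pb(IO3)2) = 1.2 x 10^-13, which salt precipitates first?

Each salt begins to precipitate when Q = Ksp, i.e. when [IO3^-] reaches its threshold.
For Ca(IO3)2: 3.8 x 10^-7 = 0.026 × [IO3^-]^2  ⇒  [IO3^-] = 3.8 × 10^-3 M.
For Pb(IO3)2: 1.2 x 10^-13 = 0.0041 × [IO3^-]^2  ⇒  [IO3^-] = 5.4 x 10^-6 M.
The salt with the lower threshold [IO3^-] precipitates first: Pb(IO3)2.

Pb(IO3)2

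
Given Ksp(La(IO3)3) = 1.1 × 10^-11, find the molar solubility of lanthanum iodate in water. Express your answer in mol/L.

La(IO3)3(s) <=> La^3+(aq) + 3 IO3^-(aq)
Ksp = [La^3+][IO3^-]^3
Let s = molar solubility. Then [La^3+] = s and [IO3^-] = 3s.
So Ksp = s × (3s)^3 = 27s^4
s^4 = 1.1 × 10^-11 / 27, so s = 8.0 × 10^-4 M

s ≈ 8.0 x 10^-4 M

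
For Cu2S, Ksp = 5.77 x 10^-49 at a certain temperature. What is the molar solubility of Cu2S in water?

s = 5.24e-17 M

Cu2S(s) ⇌ 2 Cu^+(aq) + S^2-(aq)
Ksp = [Cu^+]^2[S^2-]
Let s = molar solubility. Then [Cu^+] = 2s and [S^2-] = s.
So Ksp = (2s)^2 × s = 4s^3
s^3 = 5.77 x 10^-49 / 4, so s = 5.24 x 10^-17 M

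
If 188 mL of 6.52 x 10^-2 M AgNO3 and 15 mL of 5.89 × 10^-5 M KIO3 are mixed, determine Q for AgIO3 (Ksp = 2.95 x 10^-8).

Total volume = 188 + 15 = 203 mL.
[Ag^+] = 6.52 x 10^-2 × (188/203) = 6.038 × 10^-2 M
[IO3^-] = 5.89 × 10^-5 × (15/203) = 4.352 x 10^-6 M
AgIO3(s) <=> Ag^+ + IO3^-, so Q = [Ag^+][IO3^-]
Q = (6.038 × 10^-2)(4.352 × 10^-6) = 2.63 x 10^-7
Q > Ksp, so AgIO3 will precipitate.

Q = 2.63 × 10^-7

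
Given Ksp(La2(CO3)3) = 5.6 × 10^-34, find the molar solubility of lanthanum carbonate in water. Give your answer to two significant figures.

La2(CO3)3(s) ⇌ 2 La^3+(aq) + 3 CO3^2-(aq)
Ksp = [La^3+]^2[CO3^2-]^3
If s mol/L of La2(CO3)3 dissolves, [La^3+] = 2s and [CO3^2-] = 3s.
Substituting: Ksp = (2s)^2(3s)^3 = 108s^5
s = (5.6 × 10^-34 / 108)^(1/5) = 8.8 × 10^-8 M

s = 8.8 × 10^-8 M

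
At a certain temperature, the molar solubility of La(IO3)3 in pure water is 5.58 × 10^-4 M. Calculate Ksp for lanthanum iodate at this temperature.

La(IO3)3(s) ⇌ La^3+ + 3 IO3^-
For each mole of La(IO3)3 that dissolves: [La^3+] = s, [IO3^-] = 3s.
Ksp = [La^3+][IO3^-]^3
Substituting: Ksp = s(3s)^3 = 27s^4
With s = 5.58 × 10^-4: Ksp = 2.62 × 10^-12

Ksp ≈ 2.62 x 10^-12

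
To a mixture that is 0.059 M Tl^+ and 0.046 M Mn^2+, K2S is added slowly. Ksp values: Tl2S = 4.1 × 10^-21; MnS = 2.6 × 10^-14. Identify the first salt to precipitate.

Precipitation of each salt starts when its ion product equals its Ksp.
For Tl2S: 4.1 × 10^-21 = (0.059)^2 × [S^2-]  ⇒  [S^2-] = 1.2 x 10^-18 M.
For MnS: 2.6 × 10^-14 = 0.046 × [S^2-]  ⇒  [S^2-] = 5.7 x 10^-13 M.
The salt with the lower threshold [S^2-] precipitates first: Tl2S.

Tl2S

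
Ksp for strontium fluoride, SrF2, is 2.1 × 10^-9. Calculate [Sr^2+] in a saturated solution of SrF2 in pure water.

8.1 × 10^-4 M

SrF2(s) ⇌ Sr^2+ + 2 F^-
Ksp = [Sr^2+][F^-]^2
If s mol/L of SrF2 dissolves, [Sr^2+] = s and [F^-] = 2s.
So Ksp = s × (2s)^2 = 4s^3
s^3 = 2.1 × 10^-9 / 4, so s = 8.07 × 10^-4 M
[Sr^2+] = s = 8.1 x 10^-4 M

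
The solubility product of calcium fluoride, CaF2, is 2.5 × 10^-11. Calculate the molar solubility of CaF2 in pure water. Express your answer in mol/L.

CaF2(s) ⇌ Ca^2+ + 2 F^-
Ksp = [Ca^2+][F^-]^2
If s mol/L of CaF2 dissolves, [Ca^2+] = s and [F^-] = 2s.
Substituting: Ksp = s(2s)^2 = 4s^3
s = (2.5 × 10^-11 / 4)^(1/3) = 1.8 × 10^-4 M

s = 1.8 x 10^-4 M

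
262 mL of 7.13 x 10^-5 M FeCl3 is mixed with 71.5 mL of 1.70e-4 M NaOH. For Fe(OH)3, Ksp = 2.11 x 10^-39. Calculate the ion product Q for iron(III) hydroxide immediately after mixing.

Total volume = 262 + 71.5 = 333.5 mL.
[Fe^3+] = 7.13 x 10^-5 × (262/333.5) = 5.601 × 10^-5 M
[OH^-] = 1.70 x 10^-4 × (71.5/333.5) = 3.645 × 10^-5 M
Fe(OH)3(s) ⇌ Fe^3+ + 3 OH^-, so Q = [Fe^3+][OH^-]^3
Q = (5.601 × 10^-5)(3.645 × 10^-5)^3 = 2.71 × 10^-18
Q > Ksp, so Fe(OH)3 will precipitate.

2.71e-18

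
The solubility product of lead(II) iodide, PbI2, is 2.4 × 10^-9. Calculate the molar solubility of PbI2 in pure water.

s = 8.4 x 10^-4 M

PbI2(s) ⇌ Pb^2+(aq) + 2 I^-(aq)
Ksp = [Pb^2+][I^-]^2
With molar solubility s: [Pb^2+] = s, [I^-] = 2s.
Ksp = s(2s)^2 = 4s^3
s = (2.4 × 10^-9 / 4)^(1/3) = 8.4 × 10^-4 M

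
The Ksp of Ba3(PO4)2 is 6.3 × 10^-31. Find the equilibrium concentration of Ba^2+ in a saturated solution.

Ba3(PO4)2(s) ⇌ 3 Ba^2+(aq) + 2 PO4^3-(aq)
Ksp = [Ba^2+]^3[PO4^3-]^2
With molar solubility s: [Ba^2+] = 3s, [PO4^3-] = 2s.
So Ksp = (3s)^3 × (2s)^2 = 108s^5
s^5 = 6.3 × 10^-31 / 108, so s = 3.57 x 10^-7 M
[Ba^2+] = 3s = 1.1 × 10^-6 M

[Ba^2+] ≈ 1.1e-6 M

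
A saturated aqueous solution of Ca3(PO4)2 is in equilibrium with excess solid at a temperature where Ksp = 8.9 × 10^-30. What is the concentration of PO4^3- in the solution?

[PO4^3-] ≈ 1.2 x 10^-6 M

Ca3(PO4)2(s) ⇌ 3 Ca^2+ + 2 PO4^3-
Ksp = [Ca^2+]^3[PO4^3-]^2
Let s = molar solubility. Then [Ca^2+] = 3s and [PO4^3-] = 2s.
So Ksp = (3s)^3 × (2s)^2 = 108s^5
s = (8.9 × 10^-30 / 108)^(1/5) = 6.07 × 10^-7 M
[PO4^3-] = 2s = 1.2 × 10^-6 M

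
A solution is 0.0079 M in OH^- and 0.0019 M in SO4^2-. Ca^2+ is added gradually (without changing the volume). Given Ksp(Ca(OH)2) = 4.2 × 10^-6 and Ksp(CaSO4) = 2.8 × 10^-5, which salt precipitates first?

Precipitation of each salt starts when its ion product equals its Ksp.
For Ca(OH)2: 4.2 × 10^-6 = (0.0079)^2 × [Ca^2+]  ⇒  [Ca^2+] = 6.7 × 10^-2 M.
For CaSO4: 2.8 × 10^-5 = 0.0019 × [Ca^2+]  ⇒  [Ca^2+] = 1.5 × 10^-2 M.
The salt with the lower threshold [Ca^2+] precipitates first: CaSO4.

CaSO4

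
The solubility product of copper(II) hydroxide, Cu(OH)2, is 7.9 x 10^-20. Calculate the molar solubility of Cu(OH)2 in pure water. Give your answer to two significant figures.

Cu(OH)2(s) <=> Cu^2+ + 2 OH^-
Ksp = [Cu^2+][OH^-]^2
Let s = molar solubility. Then [Cu^2+] = s and [OH^-] = 2s.
Substituting: Ksp = s(2s)^2 = 4s^3
Solving, s = (7.9 x 10^-20/4)^(1/3) = 2.7 x 10^-7 M

s = 2.7 x 10^-7 M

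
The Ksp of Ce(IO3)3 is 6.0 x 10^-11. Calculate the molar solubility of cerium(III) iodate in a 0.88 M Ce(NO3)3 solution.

1.4 × 10^-4 M

Ce(IO3)3(s) <=> Ce^3+ + 3 IO3^-
Ksp = [Ce^3+][IO3^-]^3
If s mol/L dissolves here, [Ce^3+] = 0.88 + s ≈ 0.88, [IO3^-] = 3s (Ksp is small, so little additional dissolves).
Ksp ≈ 0.88 × (3s)^3
s = 1.4 × 10^-4 M
Check: s = 1.4 x 10^-4 ≪ 0.88, so the approximation is valid.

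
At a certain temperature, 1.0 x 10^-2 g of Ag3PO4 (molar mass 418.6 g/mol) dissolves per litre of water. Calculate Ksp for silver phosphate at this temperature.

Molar solubility s = (1.0 × 10^-2 g/L) / (418.6 g/mol) = 2.39 × 10^-5 M.
Ag3PO4(s) <=> 3 Ag^+ + PO4^3-
Let s = molar solubility. Then [Ag^+] = 3s and [PO4^3-] = s.
Ksp = [Ag^+]^3[PO4^3-]
So Ksp = (3s)^3 × s = 27s^4
With s = 2.39 × 10^-5: Ksp = 8.8 x 10^-18

8.8 × 10^-18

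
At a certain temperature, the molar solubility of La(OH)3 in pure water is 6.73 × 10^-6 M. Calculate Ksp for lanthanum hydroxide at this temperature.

Ksp = 5.54 x 10^-20

La(OH)3(s) <=> La^3+ + 3 OH^-
For each mole of La(OH)3 that dissolves: [La^3+] = s, [OH^-] = 3s.
Ksp = [La^3+][OH^-]^3
Substituting: Ksp = s(3s)^3 = 27s^4
Ksp = 27 × (6.73 × 10^-6)^4 = 5.54 × 10^-20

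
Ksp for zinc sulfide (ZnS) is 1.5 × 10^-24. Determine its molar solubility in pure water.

ZnS(s) ⇌ Zn^2+ + S^2-
Ksp = [Zn^2+][S^2-]
Let s = molar solubility. Then [Zn^2+] = s and [S^2-] = s.
Ksp = s^2
s = √(1.5 × 10^-24) = 1.2 × 10^-12 M

s ≈ 1.2 × 10^-12 M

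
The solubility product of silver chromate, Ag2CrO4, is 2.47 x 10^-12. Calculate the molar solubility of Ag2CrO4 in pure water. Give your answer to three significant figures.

s ≈ 8.52 x 10^-5 M

Ag2CrO4(s) ⇌ 2 Ag^+ + CrO4^2-
Ksp = [Ag^+]^2[CrO4^2-]
If s mol/L of Ag2CrO4 dissolves, [Ag^+] = 2s and [CrO4^2-] = s.
Ksp = (2s)^2s = 4s^3
Solving, s = (2.47 x 10^-12/4)^(1/3) = 8.52 × 10^-5 M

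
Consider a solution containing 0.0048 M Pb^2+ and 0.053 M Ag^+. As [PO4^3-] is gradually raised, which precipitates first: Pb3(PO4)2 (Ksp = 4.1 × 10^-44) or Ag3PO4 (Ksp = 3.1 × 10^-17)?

Precipitation of each salt starts when its ion product equals its Ksp.
For Pb3(PO4)2: 4.1 × 10^-44 = (0.0048)^3 × [PO4^3-]^2  ⇒  [PO4^3-] = 6.1 x 10^-19 M.
For Ag3PO4: 3.1 × 10^-17 = (0.053)^3 × [PO4^3-]  ⇒  [PO4^3-] = 2.1 × 10^-13 M.
The salt with the lower threshold [PO4^3-] precipitates first: Pb3(PO4)2.

Pb3(PO4)2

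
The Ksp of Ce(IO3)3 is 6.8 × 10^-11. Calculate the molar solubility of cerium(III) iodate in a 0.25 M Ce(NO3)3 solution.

2.2 × 10^-4 M

Ce(IO3)3(s) ⇌ Ce^3+(aq) + 3 IO3^-(aq)
Ksp = [Ce^3+][IO3^-]^3
Let s = moles of Ce(IO3)3 that dissolve per litre. [Ce^3+] = 0.25 + s ≈ 0.25, [IO3^-] = 3s (since Ce^3+ from Ce(NO3)3 dominates).
Ksp ≈ 0.25 × (3s)^3
s = 2.2 x 10^-4 M
Check: s = 2.2 × 10^-4 ≪ 0.25, so the approximation is valid.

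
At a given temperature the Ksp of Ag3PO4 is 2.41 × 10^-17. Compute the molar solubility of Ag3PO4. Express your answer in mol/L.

Ag3PO4(s) ⇌ 3 Ag^+(aq) + PO4^3-(aq)
Ksp = [Ag^+]^3[PO4^3-]
With molar solubility s: [Ag^+] = 3s, [PO4^3-] = s.
Substituting: Ksp = (3s)^3s = 27s^4
Solving, s = (2.41 × 10^-17/27)^(1/4) = 3.07 x 10^-5 M

s ≈ 3.07 × 10^-5 M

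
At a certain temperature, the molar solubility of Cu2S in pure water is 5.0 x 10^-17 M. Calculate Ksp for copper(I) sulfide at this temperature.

Cu2S(s) ⇌ 2 Cu^+ + S^2-
Let s = molar solubility. Then [Cu^+] = 2s and [S^2-] = s.
Ksp = [Cu^+]^2[S^2-]
Substituting: Ksp = (2s)^2s = 4s^3
Ksp = 4 × (5.0 × 10^-17)^3 = 5.0 × 10^-49

5.0 x 10^-49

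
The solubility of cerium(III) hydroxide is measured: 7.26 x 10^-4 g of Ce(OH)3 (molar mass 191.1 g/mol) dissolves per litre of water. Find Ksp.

Ksp ≈ 5.62e-21

Molar solubility s = (7.26 × 10^-4 g/L) / (191.1 g/mol) = 3.799 × 10^-6 M.
Ce(OH)3(s) ⇌ Ce^3+ + 3 OH^-
For each mole of Ce(OH)3 that dissolves: [Ce^3+] = s, [OH^-] = 3s.
Ksp = [Ce^3+][OH^-]^3
So Ksp = s × (3s)^3 = 27s^4
Ksp = 27 × (3.799 × 10^-6)^4 = 5.62 × 10^-21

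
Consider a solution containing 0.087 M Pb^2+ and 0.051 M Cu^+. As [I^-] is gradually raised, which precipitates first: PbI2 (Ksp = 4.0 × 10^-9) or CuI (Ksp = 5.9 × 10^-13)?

Each salt begins to precipitate when Q = Ksp, i.e. when [I^-] reaches its threshold.
For PbI2: 4.0 × 10^-9 = 0.087 × [I^-]^2  ⇒  [I^-] = 2.1 × 10^-4 M.
For CuI: 5.9 × 10^-13 = 0.051 × [I^-]  ⇒  [I^-] = 1.2 × 10^-11 M.
The salt with the lower threshold [I^-] precipitates first: CuI.

CuI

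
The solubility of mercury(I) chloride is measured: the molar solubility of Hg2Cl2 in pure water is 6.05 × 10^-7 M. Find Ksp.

Hg2Cl2(s) ⇌ Hg2^2+ + 2 Cl^-
Let s = molar solubility. Then [Hg2^2+] = s and [Cl^-] = 2s.
Ksp = [Hg2^2+][Cl^-]^2
Substituting: Ksp = s(2s)^2 = 4s^3
Ksp = 4 × (6.05 × 10^-7)^3 = 8.86 × 10^-19

8.86 x 10^-19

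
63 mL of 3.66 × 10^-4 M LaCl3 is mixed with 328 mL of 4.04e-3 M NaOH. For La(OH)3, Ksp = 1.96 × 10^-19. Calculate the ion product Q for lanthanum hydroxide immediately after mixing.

Q ≈ 2.30 × 10^-12

Total volume = 63 + 328 = 391 mL.
[La^3+] = 3.66 × 10^-4 × (63/391) = 5.897 × 10^-5 M
[OH^-] = 4.04 × 10^-3 × (328/391) = 3.389 × 10^-3 M
La(OH)3(s) ⇌ La^3+(aq) + 3 OH^-(aq), so Q = [La^3+][OH^-]^3
Q = (5.897 × 10^-5)(3.389 x 10^-3)^3 = 2.30 x 10^-12
Q > Ksp, so La(OH)3 will precipitate.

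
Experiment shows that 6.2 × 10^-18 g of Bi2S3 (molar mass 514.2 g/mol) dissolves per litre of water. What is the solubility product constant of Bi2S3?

Ksp ≈ 2.8 × 10^-98

Molar solubility s = (6.2 x 10^-18 g/L) / (514.2 g/mol) = 1.21 x 10^-20 M.
Bi2S3(s) <=> 2 Bi^3+ + 3 S^2-
For each mole of Bi2S3 that dissolves: [Bi^3+] = 2s, [S^2-] = 3s.
Ksp = [Bi^3+]^2[S^2-]^3
So Ksp = (2s)^2 × (3s)^3 = 108s^5
Ksp = 108 × (1.21 x 10^-20)^5 = 2.8 × 10^-98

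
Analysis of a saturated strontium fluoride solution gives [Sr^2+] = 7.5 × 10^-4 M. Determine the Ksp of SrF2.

Ksp = 1.7 × 10^-9

SrF2(s) ⇌ Sr^2+ + 2 F^-
Stoichiometry gives [F^-] = (2/1)[Sr^2+] = 1.50 × 10^-3 M.
Ksp = [Sr^2+][F^-]^2
Ksp = 7.5 × 10^-4 × (1.50 x 10^-3)^2 = 1.7 x 10^-9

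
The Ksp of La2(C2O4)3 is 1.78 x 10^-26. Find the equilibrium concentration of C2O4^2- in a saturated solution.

[C2O4^2-] = 8.33 x 10^-6 M

La2(C2O4)3(s) ⇌ 2 La^3+ + 3 C2O4^2-
Ksp = [La^3+]^2[C2O4^2-]^3
For each mole of La2(C2O4)3 that dissolves: [La^3+] = 2s, [C2O4^2-] = 3s.
Ksp = (2s)^2(3s)^3 = 108s^5
s^5 = 1.78 x 10^-26 / 108, so s = 2.776 × 10^-6 M
[C2O4^2-] = 3s = 8.33 × 10^-6 M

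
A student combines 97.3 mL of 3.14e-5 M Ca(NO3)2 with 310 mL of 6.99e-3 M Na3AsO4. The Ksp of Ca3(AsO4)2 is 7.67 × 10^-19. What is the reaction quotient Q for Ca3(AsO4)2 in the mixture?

Q ≈ 1.19e-20

Total volume = 97.3 + 310 = 407.3 mL.
[Ca^2+] = 3.14 × 10^-5 × (97.3/407.3) = 7.501 × 10^-6 M
[AsO4^3-] = 6.99 × 10^-3 × (310/407.3) = 5.320 x 10^-3 M
Ca3(AsO4)2(s) ⇌ 3 Ca^2+(aq) + 2 AsO4^3-(aq), so Q = [Ca^2+]^3[AsO4^3-]^2
Q = (7.501 × 10^-6)^3(5.320 x 10^-3)^2 = 1.19 × 10^-20
Q < Ksp, so no precipitate of Ca3(AsO4)2 forms.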